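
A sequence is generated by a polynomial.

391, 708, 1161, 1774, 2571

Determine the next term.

Δ: 317, 453, 613, 797
Δ²: 136, 160, 184
Δ³: 24, 24
Constant third difference = 24, so extend:
184 + 24 = 208;  797 + 208 = 1005;  2571 + 1005 = 3576

3576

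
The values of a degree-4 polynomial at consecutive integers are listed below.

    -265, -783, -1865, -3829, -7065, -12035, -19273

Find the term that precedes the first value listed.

-65

Δ: -518, -1082, -1964, -3236, -4970, -7238
Δ²: -564, -882, -1272, -1734, -2268
Δ³: -318, -390, -462, -534
Δ⁴: -72, -72, -72
The fourth differences are constant at -72.
Work back: -318 + 72 = -246;  -564 + 246 = -318;  -518 + 318 = -200;  -265 + 200 = -65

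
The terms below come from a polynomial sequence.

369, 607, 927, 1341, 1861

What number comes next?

First differences: 238, 320, 414, 520
Second differences: 82, 94, 106
Third differences: 12, 12
Third differences constant at 12.
106 + 12 = 118;  520 + 118 = 638;  1861 + 638 = 2499

2499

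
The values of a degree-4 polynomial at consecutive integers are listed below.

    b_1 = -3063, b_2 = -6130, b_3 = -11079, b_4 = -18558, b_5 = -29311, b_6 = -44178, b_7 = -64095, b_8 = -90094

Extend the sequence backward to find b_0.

D1: -3067  -4949  -7479  -10753  -14867  -19917  -25999
D2: -1882  -2530  -3274  -4114  -5050  -6082
D3: -648  -744  -840  -936  -1032
D4: -96  -96  -96  -96
The fourth differences are constant at -96.
Work back: -648 + 96 = -552;  -1882 + 552 = -1330;  -3067 + 1330 = -1737;  -3063 + 1737 = -1326

-1326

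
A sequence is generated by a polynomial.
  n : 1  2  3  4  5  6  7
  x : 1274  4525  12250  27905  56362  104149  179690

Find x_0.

D1: 3251  7725  15655  28457  47787  75541
D2: 4474  7930  12802  19330  27754
D3: 3456  4872  6528  8424
D4: 1416  1656  1896
D5: 240  240
The fifth differences are constant at 240.
Work back: 1416 − 240 = 1176;  3456 − 1176 = 2280;  4474 − 2280 = 2194;  3251 − 2194 = 1057;  1274 − 1057 = 217

217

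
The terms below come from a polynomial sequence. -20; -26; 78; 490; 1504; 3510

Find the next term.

6994

D1: -6, 104, 412, 1014, 2006
D2: 110, 308, 602, 992
D3: 198, 294, 390
D4: 96, 96
The fourth differences are constant (96).
390 + 96 = 486;  992 + 486 = 1478;  2006 + 1478 = 3484;  3510 + 3484 = 6994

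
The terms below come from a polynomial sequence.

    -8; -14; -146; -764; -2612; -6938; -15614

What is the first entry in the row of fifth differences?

-120

Δ: -6, -132, -618, -1848, -4326, -8676
Δ²: -126, -486, -1230, -2478, -4350
Δ³: -360, -744, -1248, -1872
Δ⁴: -384, -504, -624
Δ⁵: -120, -120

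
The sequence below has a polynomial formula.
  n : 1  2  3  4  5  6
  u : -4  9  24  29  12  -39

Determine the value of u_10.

Δ: 13 , 15 , 5 , -17 , -51
Δ²: 2 , -10 , -22 , -34
Δ³: -12 , -12 , -12
The third differences are constant (-12).
-34 − 12 = -46;  -51 − 46 = -97;  -39 − 97 = -136
-46 − 12 = -58;  -97 − 58 = -155;  -136 − 155 = -291
-58 − 12 = -70;  -155 − 70 = -225;  -291 − 225 = -516
-70 − 12 = -82;  -225 − 82 = -307;  -516 − 307 = -823

-823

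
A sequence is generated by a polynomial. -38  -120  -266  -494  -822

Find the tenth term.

-4592

First differences: -82, -146, -228, -328
Second differences: -64, -82, -100
Third differences: -18, -18
Constant third difference = -18, so extend:
-100 − 18 = -118;  -328 − 118 = -446;  -822 − 446 = -1268
-118 − 18 = -136;  -446 − 136 = -582;  -1268 − 582 = -1850
-136 − 18 = -154;  -582 − 154 = -736;  -1850 − 736 = -2586
-154 − 18 = -172;  -736 − 172 = -908;  -2586 − 908 = -3494
-172 − 18 = -190;  -908 − 190 = -1098;  -3494 − 1098 = -4592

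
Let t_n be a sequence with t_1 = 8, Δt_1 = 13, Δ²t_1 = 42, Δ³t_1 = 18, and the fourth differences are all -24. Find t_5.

360

Build the table forward from the leading diagonal:
Fourth differences: -24, -24, -24, -24, -24
Third differences: 18, -6, -30, -54, -78
Second differences: 42, 60, 54, 24, -30
First differences: 13, 55, 115, 169, 193
t: 8, 21, 76, 191, 360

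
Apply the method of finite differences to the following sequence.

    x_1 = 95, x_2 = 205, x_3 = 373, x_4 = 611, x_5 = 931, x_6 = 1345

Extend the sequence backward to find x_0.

31

First differences: 110  168  238  320  414
Second differences: 58  70  82  94
Third differences: 12  12  12
The third differences are constant at 12.
Work back: 58 − 12 = 46;  110 − 46 = 64;  95 − 64 = 31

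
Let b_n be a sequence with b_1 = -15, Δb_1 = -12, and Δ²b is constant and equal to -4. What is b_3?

-43

Build the table forward from the leading diagonal:
Δ²: -4  -4  -4
Δ: -12  -16  -20
b: -15  -27  -43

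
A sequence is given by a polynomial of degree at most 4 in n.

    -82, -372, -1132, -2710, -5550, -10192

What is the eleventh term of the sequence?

-86052

First differences: -290, -760, -1578, -2840, -4642
Second differences: -470, -818, -1262, -1802
Third differences: -348, -444, -540
Fourth differences: -96, -96
The fourth differences are constant (-96).
-540 − 96 = -636;  -1802 − 636 = -2438;  -4642 − 2438 = -7080;  -10192 − 7080 = -17272
-636 − 96 = -732;  -2438 − 732 = -3170;  -7080 − 3170 = -10250;  -17272 − 10250 = -27522
-732 − 96 = -828;  -3170 − 828 = -3998;  -10250 − 3998 = -14248;  -27522 − 14248 = -41770
-828 − 96 = -924;  -3998 − 924 = -4922;  -14248 − 4922 = -19170;  -41770 − 19170 = -60940
-924 − 96 = -1020;  -4922 − 1020 = -5942;  -19170 − 5942 = -25112;  -60940 − 25112 = -86052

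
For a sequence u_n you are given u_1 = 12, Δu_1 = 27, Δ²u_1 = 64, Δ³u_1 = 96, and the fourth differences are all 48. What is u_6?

Build the table forward from the leading diagonal:
Fourth differences: 48  48  48  48  48  48
Third differences: 96  144  192  240  288  336
Second differences: 64  160  304  496  736  1024
First differences: 27  91  251  555  1051  1787
u: 12  39  130  381  936  1987

1987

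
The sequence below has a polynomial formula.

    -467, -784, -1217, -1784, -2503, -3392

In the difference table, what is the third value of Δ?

First differences: -317, -433, -567, -719, -889
Second differences: -116, -134, -152, -170
Third differences: -18, -18, -18

-567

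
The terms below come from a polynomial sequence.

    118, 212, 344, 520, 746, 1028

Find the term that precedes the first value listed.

56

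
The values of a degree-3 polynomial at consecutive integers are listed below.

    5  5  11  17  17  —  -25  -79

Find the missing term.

5

Using the first 5 terms:
First differences: 0, 6, 6, 0
Second differences: 6, 0, -6
Third differences: -6, -6
Constant third difference = -6.
Extend forward: -6 − 6 = -12;  0 − 12 = -12;  17 − 12 = 5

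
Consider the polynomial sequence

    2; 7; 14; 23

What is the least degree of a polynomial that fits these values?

2

Δ: 5, 7, 9
Δ²: 2, 2
The second differences are constant, so the polynomial has degree 2.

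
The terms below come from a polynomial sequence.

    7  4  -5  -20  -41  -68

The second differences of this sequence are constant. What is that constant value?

D1: -3, -9, -15, -21, -27
D2: -6, -6, -6, -6

-6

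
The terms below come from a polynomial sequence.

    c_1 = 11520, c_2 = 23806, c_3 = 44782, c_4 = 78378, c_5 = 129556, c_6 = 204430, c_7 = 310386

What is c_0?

4906

D1: 12286, 20976, 33596, 51178, 74874, 105956
D2: 8690, 12620, 17582, 23696, 31082
D3: 3930, 4962, 6114, 7386
D4: 1032, 1152, 1272
D5: 120, 120
The fifth differences are constant at 120.
Work back: 1032 − 120 = 912;  3930 − 912 = 3018;  8690 − 3018 = 5672;  12286 − 5672 = 6614;  11520 − 6614 = 4906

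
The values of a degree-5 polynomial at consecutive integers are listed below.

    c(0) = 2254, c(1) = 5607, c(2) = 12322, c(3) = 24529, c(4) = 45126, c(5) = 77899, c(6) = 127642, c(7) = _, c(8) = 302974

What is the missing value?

200277

Using the first 7 terms:
First differences: 3353  6715  12207  20597  32773  49743
Second differences: 3362  5492  8390  12176  16970
Third differences: 2130  2898  3786  4794
Fourth differences: 768  888  1008
Fifth differences: 120  120
Constant fifth difference = 120.
Extend forward: 1008 + 120 = 1128;  4794 + 1128 = 5922;  16970 + 5922 = 22892;  49743 + 22892 = 72635;  127642 + 72635 = 200277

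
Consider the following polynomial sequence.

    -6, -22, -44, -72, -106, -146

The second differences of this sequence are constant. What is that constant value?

First differences: -16, -22, -28, -34, -40
Second differences: -6, -6, -6, -6

-6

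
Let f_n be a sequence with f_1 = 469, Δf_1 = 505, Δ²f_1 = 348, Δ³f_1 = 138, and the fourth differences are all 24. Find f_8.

16982

Build the table forward from the leading diagonal:
D4: 24, 24, 24, 24, 24, 24, 24, 24
D3: 138, 162, 186, 210, 234, 258, 282, 306
D2: 348, 486, 648, 834, 1044, 1278, 1536, 1818
D1: 505, 853, 1339, 1987, 2821, 3865, 5143, 6679
f: 469, 974, 1827, 3166, 5153, 7974, 11839, 16982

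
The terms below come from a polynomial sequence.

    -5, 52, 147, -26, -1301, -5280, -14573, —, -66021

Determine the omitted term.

-33038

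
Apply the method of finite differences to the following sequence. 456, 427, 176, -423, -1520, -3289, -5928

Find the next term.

Δ: -29, -251, -599, -1097, -1769, -2639
Δ²: -222, -348, -498, -672, -870
Δ³: -126, -150, -174, -198
Δ⁴: -24, -24, -24
Constant fourth difference = -24, so extend:
-198 − 24 = -222;  -870 − 222 = -1092;  -2639 − 1092 = -3731;  -5928 − 3731 = -9659

-9659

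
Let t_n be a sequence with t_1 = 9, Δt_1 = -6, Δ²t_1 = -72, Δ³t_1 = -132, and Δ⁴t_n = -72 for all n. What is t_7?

-4827

Build the table forward from the leading diagonal:
D4: -72  -72  -72  -72  -72  -72  -72
D3: -132  -204  -276  -348  -420  -492  -564
D2: -72  -204  -408  -684  -1032  -1452  -1944
D1: -6  -78  -282  -690  -1374  -2406  -3858
t: 9  3  -75  -357  -1047  -2421  -4827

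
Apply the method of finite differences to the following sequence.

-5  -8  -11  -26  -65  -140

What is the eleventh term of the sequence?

-1475

D1: -3, -3, -15, -39, -75
D2: 0, -12, -24, -36
D3: -12, -12, -12
The third differences are constant (-12).
-36 − 12 = -48;  -75 − 48 = -123;  -140 − 123 = -263
-48 − 12 = -60;  -123 − 60 = -183;  -263 − 183 = -446
-60 − 12 = -72;  -183 − 72 = -255;  -446 − 255 = -701
-72 − 12 = -84;  -255 − 84 = -339;  -701 − 339 = -1040
-84 − 12 = -96;  -339 − 96 = -435;  -1040 − 435 = -1475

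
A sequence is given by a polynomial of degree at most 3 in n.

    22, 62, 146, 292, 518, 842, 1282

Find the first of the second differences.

First differences: 40, 84, 146, 226, 324, 440
Second differences: 44, 62, 80, 98, 116
Third differences: 18, 18, 18, 18

44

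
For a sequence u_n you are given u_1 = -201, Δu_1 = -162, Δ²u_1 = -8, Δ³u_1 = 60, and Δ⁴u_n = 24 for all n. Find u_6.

-371

Build the table forward from the leading diagonal:
D4: 24, 24, 24, 24, 24, 24
D3: 60, 84, 108, 132, 156, 180
D2: -8, 52, 136, 244, 376, 532
D1: -162, -170, -118, 18, 262, 638
u: -201, -363, -533, -651, -633, -371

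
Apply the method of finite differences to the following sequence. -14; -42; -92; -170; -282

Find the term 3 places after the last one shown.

Δ: -28  -50  -78  -112
Δ²: -22  -28  -34
Δ³: -6  -6
Third differences constant at -6.
-34 − 6 = -40;  -112 − 40 = -152;  -282 − 152 = -434
-40 − 6 = -46;  -152 − 46 = -198;  -434 − 198 = -632
-46 − 6 = -52;  -198 − 52 = -250;  -632 − 250 = -882

-882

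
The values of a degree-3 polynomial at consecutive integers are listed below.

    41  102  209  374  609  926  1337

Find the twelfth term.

5222

61  107  165  235  317  411
46  58  70  82  94
12  12  12  12
Third differences constant at 12.
94 + 12 = 106;  411 + 106 = 517;  1337 + 517 = 1854
106 + 12 = 118;  517 + 118 = 635;  1854 + 635 = 2489
118 + 12 = 130;  635 + 130 = 765;  2489 + 765 = 3254
130 + 12 = 142;  765 + 142 = 907;  3254 + 907 = 4161
142 + 12 = 154;  907 + 154 = 1061;  4161 + 1061 = 5222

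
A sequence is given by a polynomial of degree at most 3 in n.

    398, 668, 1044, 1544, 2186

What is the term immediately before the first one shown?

Δ: 270, 376, 500, 642
Δ²: 106, 124, 142
Δ³: 18, 18
The third differences are constant at 18.
Work back: 106 − 18 = 88;  270 − 88 = 182;  398 − 182 = 216

216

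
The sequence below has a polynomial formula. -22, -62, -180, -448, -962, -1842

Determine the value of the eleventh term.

-17612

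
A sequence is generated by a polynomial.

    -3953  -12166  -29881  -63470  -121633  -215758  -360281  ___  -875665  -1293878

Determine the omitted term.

Using the first 7 terms:
Δ: -8213, -17715, -33589, -58163, -94125, -144523
Δ²: -9502, -15874, -24574, -35962, -50398
Δ³: -6372, -8700, -11388, -14436
Δ⁴: -2328, -2688, -3048
Δ⁵: -360, -360
Constant fifth difference = -360.
Extend forward: -3048 − 360 = -3408;  -14436 − 3408 = -17844;  -50398 − 17844 = -68242;  -144523 − 68242 = -212765;  -360281 − 212765 = -573046

-573046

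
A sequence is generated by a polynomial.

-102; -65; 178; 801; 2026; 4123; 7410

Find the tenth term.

37  243  623  1225  2097  3287
206  380  602  872  1190
174  222  270  318
48  48  48
Constant fourth difference = 48, so extend:
318 + 48 = 366;  1190 + 366 = 1556;  3287 + 1556 = 4843;  7410 + 4843 = 12253
366 + 48 = 414;  1556 + 414 = 1970;  4843 + 1970 = 6813;  12253 + 6813 = 19066
414 + 48 = 462;  1970 + 462 = 2432;  6813 + 2432 = 9245;  19066 + 9245 = 28311

28311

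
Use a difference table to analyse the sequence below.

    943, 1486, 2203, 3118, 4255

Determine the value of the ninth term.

11503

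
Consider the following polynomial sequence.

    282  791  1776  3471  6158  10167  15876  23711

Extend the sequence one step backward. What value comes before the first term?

63

First differences: 509, 985, 1695, 2687, 4009, 5709, 7835
Second differences: 476, 710, 992, 1322, 1700, 2126
Third differences: 234, 282, 330, 378, 426
Fourth differences: 48, 48, 48, 48
The fourth differences are constant at 48.
Work back: 234 − 48 = 186;  476 − 186 = 290;  509 − 290 = 219;  282 − 219 = 63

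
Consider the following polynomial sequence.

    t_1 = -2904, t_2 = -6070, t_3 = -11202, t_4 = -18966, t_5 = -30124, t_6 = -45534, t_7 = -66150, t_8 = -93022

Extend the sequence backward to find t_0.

-3166, -5132, -7764, -11158, -15410, -20616, -26872
-1966, -2632, -3394, -4252, -5206, -6256
-666, -762, -858, -954, -1050
-96, -96, -96, -96
The fourth differences are constant at -96.
Work back: -666 + 96 = -570;  -1966 + 570 = -1396;  -3166 + 1396 = -1770;  -2904 + 1770 = -1134

-1134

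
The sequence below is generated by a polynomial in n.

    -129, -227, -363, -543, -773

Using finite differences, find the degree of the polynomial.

3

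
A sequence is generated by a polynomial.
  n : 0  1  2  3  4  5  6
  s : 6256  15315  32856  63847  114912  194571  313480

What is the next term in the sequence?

Δ: 9059, 17541, 30991, 51065, 79659, 118909
Δ²: 8482, 13450, 20074, 28594, 39250
Δ³: 4968, 6624, 8520, 10656
Δ⁴: 1656, 1896, 2136
Δ⁵: 240, 240
Constant fifth difference = 240, so extend:
2136 + 240 = 2376;  10656 + 2376 = 13032;  39250 + 13032 = 52282;  118909 + 52282 = 171191;  313480 + 171191 = 484671

484671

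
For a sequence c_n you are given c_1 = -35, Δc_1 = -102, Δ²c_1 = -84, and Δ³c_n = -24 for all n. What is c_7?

Build the table forward from the leading diagonal:
D3: -24, -24, -24, -24, -24, -24, -24
D2: -84, -108, -132, -156, -180, -204, -228
D1: -102, -186, -294, -426, -582, -762, -966
c: -35, -137, -323, -617, -1043, -1625, -2387

-2387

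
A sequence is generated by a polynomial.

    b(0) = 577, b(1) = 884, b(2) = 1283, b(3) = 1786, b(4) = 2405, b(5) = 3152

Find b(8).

6281

307, 399, 503, 619, 747
92, 104, 116, 128
12, 12, 12
Third differences constant at 12.
128 + 12 = 140;  747 + 140 = 887;  3152 + 887 = 4039
140 + 12 = 152;  887 + 152 = 1039;  4039 + 1039 = 5078
152 + 12 = 164;  1039 + 164 = 1203;  5078 + 1203 = 6281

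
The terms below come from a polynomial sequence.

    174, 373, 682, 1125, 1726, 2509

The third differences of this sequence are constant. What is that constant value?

24

D1: 199, 309, 443, 601, 783
D2: 110, 134, 158, 182
D3: 24, 24, 24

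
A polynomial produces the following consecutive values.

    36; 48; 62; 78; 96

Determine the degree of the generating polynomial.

2

12, 14, 16, 18
2, 2, 2
The second differences are constant, so the polynomial has degree 2.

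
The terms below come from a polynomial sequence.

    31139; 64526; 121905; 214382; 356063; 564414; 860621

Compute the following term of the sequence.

1269950

33387, 57379, 92477, 141681, 208351, 296207
23992, 35098, 49204, 66670, 87856
11106, 14106, 17466, 21186
3000, 3360, 3720
360, 360
The fifth differences are constant (360).
3720 + 360 = 4080;  21186 + 4080 = 25266;  87856 + 25266 = 113122;  296207 + 113122 = 409329;  860621 + 409329 = 1269950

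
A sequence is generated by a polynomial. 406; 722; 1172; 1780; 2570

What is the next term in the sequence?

3566

First differences: 316, 450, 608, 790
Second differences: 134, 158, 182
Third differences: 24, 24
The third differences are constant (24).
182 + 24 = 206;  790 + 206 = 996;  2570 + 996 = 3566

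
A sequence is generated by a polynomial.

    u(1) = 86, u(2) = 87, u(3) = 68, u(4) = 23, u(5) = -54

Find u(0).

D1: 1  -19  -45  -77
D2: -20  -26  -32
D3: -6  -6
The third differences are constant at -6.
Work back: -20 + 6 = -14;  1 + 14 = 15;  86 − 15 = 71

71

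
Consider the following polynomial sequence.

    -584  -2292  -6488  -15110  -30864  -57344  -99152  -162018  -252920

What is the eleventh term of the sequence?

-553704

Δ: -1708 , -4196 , -8622 , -15754 , -26480 , -41808 , -62866 , -90902
Δ²: -2488 , -4426 , -7132 , -10726 , -15328 , -21058 , -28036
Δ³: -1938 , -2706 , -3594 , -4602 , -5730 , -6978
Δ⁴: -768 , -888 , -1008 , -1128 , -1248
Δ⁵: -120 , -120 , -120 , -120
The fifth differences are constant (-120).
-1248 − 120 = -1368;  -6978 − 1368 = -8346;  -28036 − 8346 = -36382;  -90902 − 36382 = -127284;  -252920 − 127284 = -380204
-1368 − 120 = -1488;  -8346 − 1488 = -9834;  -36382 − 9834 = -46216;  -127284 − 46216 = -173500;  -380204 − 173500 = -553704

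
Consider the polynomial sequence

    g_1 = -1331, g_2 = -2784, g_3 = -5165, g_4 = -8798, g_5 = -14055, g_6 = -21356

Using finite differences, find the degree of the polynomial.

4

D1: -1453, -2381, -3633, -5257, -7301
D2: -928, -1252, -1624, -2044
D3: -324, -372, -420
D4: -48, -48
The fourth differences are constant, so the polynomial has degree 4.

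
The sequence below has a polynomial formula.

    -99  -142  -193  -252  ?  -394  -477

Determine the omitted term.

-319

Using the first 4 terms:
D1: -43  -51  -59
D2: -8  -8
Constant second difference = -8.
Extend forward: -59 − 8 = -67;  -252 − 67 = -319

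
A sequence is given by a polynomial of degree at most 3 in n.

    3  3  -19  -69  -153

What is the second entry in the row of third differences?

-6

D1: 0, -22, -50, -84
D2: -22, -28, -34
D3: -6, -6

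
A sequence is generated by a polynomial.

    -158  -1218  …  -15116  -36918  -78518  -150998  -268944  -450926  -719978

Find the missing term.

-5054

Using the last 7 terms:
D1: -21802, -41600, -72480, -117946, -181982, -269052
D2: -19798, -30880, -45466, -64036, -87070
D3: -11082, -14586, -18570, -23034
D4: -3504, -3984, -4464
D5: -480, -480
Constant fifth difference = -480.
Extend backward: -3504 + 480 = -3024;  -11082 + 3024 = -8058;  -19798 + 8058 = -11740;  -21802 + 11740 = -10062;  -15116 + 10062 = -5054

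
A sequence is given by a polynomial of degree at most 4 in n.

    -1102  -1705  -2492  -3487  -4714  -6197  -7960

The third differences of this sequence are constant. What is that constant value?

-24

Δ: -603, -787, -995, -1227, -1483, -1763
Δ²: -184, -208, -232, -256, -280
Δ³: -24, -24, -24, -24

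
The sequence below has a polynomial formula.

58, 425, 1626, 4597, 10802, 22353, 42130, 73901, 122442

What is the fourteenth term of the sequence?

869537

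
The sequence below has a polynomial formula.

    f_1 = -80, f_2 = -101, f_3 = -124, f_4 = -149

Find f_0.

First differences: -21, -23, -25
Second differences: -2, -2
The second differences are constant at -2.
Work back: -21 + 2 = -19;  -80 + 19 = -61

-61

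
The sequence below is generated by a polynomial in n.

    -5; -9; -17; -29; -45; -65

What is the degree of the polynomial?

2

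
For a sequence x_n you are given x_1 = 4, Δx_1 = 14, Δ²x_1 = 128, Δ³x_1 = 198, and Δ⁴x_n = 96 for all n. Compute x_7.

7408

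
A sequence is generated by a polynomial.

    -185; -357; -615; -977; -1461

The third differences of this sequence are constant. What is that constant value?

First differences: -172, -258, -362, -484
Second differences: -86, -104, -122
Third differences: -18, -18

-18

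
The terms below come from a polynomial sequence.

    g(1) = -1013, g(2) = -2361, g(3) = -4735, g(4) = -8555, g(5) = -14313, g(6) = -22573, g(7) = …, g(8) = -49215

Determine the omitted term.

-33971

Using the first 6 terms:
Δ: -1348  -2374  -3820  -5758  -8260
Δ²: -1026  -1446  -1938  -2502
Δ³: -420  -492  -564
Δ⁴: -72  -72
Constant fourth difference = -72.
Extend forward: -564 − 72 = -636;  -2502 − 636 = -3138;  -8260 − 3138 = -11398;  -22573 − 11398 = -33971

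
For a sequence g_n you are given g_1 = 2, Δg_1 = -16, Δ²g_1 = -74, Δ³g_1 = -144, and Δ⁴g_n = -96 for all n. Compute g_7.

Build the table forward from the leading diagonal:
D4: -96, -96, -96, -96, -96, -96, -96
D3: -144, -240, -336, -432, -528, -624, -720
D2: -74, -218, -458, -794, -1226, -1754, -2378
D1: -16, -90, -308, -766, -1560, -2786, -4540
g: 2, -14, -104, -412, -1178, -2738, -5524

-5524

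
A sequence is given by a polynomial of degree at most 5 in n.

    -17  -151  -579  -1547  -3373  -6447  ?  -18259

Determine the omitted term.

-11231

Using the first 6 terms:
D1: -134, -428, -968, -1826, -3074
D2: -294, -540, -858, -1248
D3: -246, -318, -390
D4: -72, -72
Constant fourth difference = -72.
Extend forward: -390 − 72 = -462;  -1248 − 462 = -1710;  -3074 − 1710 = -4784;  -6447 − 4784 = -11231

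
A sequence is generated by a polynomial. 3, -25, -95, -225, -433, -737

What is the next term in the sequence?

First differences: -28 , -70 , -130 , -208 , -304
Second differences: -42 , -60 , -78 , -96
Third differences: -18 , -18 , -18
The third differences are constant (-18).
-96 − 18 = -114;  -304 − 114 = -418;  -737 − 418 = -1155

-1155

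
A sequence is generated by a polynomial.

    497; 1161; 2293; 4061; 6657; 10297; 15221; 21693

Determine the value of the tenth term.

Δ: 664 , 1132 , 1768 , 2596 , 3640 , 4924 , 6472
Δ²: 468 , 636 , 828 , 1044 , 1284 , 1548
Δ³: 168 , 192 , 216 , 240 , 264
Δ⁴: 24 , 24 , 24 , 24
Fourth differences constant at 24.
264 + 24 = 288;  1548 + 288 = 1836;  6472 + 1836 = 8308;  21693 + 8308 = 30001
288 + 24 = 312;  1836 + 312 = 2148;  8308 + 2148 = 10456;  30001 + 10456 = 40457

40457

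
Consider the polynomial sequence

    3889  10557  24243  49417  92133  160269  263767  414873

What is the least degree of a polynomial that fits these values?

5

Δ: 6668, 13686, 25174, 42716, 68136, 103498, 151106
Δ²: 7018, 11488, 17542, 25420, 35362, 47608
Δ³: 4470, 6054, 7878, 9942, 12246
Δ⁴: 1584, 1824, 2064, 2304
Δ⁵: 240, 240, 240
The fifth differences are constant, so the polynomial has degree 5.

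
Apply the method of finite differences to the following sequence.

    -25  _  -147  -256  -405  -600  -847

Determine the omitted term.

-72

Using the last 5 terms:
First differences: -109, -149, -195, -247
Second differences: -40, -46, -52
Third differences: -6, -6
Constant third difference = -6.
Extend backward: -40 + 6 = -34;  -109 + 34 = -75;  -147 + 75 = -72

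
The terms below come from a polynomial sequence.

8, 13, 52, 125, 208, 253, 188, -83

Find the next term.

5 , 39 , 73 , 83 , 45 , -65 , -271
34 , 34 , 10 , -38 , -110 , -206
0 , -24 , -48 , -72 , -96
-24 , -24 , -24 , -24
The fourth differences are constant (-24).
-96 − 24 = -120;  -206 − 120 = -326;  -271 − 326 = -597;  -83 − 597 = -680

-680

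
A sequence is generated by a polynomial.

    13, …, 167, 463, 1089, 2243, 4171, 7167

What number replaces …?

Using the last 6 terms:
D1: 296  626  1154  1928  2996
D2: 330  528  774  1068
D3: 198  246  294
D4: 48  48
Constant fourth difference = 48.
Extend backward: 198 − 48 = 150;  330 − 150 = 180;  296 − 180 = 116;  167 − 116 = 51

51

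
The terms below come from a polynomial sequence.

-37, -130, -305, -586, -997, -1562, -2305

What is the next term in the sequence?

-93  -175  -281  -411  -565  -743
-82  -106  -130  -154  -178
-24  -24  -24  -24
Third differences constant at -24.
-178 − 24 = -202;  -743 − 202 = -945;  -2305 − 945 = -3250

-3250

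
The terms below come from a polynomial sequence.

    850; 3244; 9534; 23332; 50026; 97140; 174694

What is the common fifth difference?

D1: 2394, 6290, 13798, 26694, 47114, 77554
D2: 3896, 7508, 12896, 20420, 30440
D3: 3612, 5388, 7524, 10020
D4: 1776, 2136, 2496
D5: 360, 360

360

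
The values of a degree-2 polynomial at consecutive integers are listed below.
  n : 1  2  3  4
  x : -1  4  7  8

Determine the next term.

7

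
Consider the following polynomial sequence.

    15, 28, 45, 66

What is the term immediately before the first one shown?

13  17  21
4  4
The second differences are constant at 4.
Work back: 13 − 4 = 9;  15 − 9 = 6

6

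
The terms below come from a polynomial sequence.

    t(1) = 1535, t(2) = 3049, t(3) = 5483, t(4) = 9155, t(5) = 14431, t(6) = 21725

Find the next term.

31499

D1: 1514, 2434, 3672, 5276, 7294
D2: 920, 1238, 1604, 2018
D3: 318, 366, 414
D4: 48, 48
The fourth differences are constant (48).
414 + 48 = 462;  2018 + 462 = 2480;  7294 + 2480 = 9774;  21725 + 9774 = 31499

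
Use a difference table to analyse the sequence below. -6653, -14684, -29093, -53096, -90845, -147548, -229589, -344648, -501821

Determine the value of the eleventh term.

-986693

First differences: -8031  -14409  -24003  -37749  -56703  -82041  -115059  -157173
Second differences: -6378  -9594  -13746  -18954  -25338  -33018  -42114
Third differences: -3216  -4152  -5208  -6384  -7680  -9096
Fourth differences: -936  -1056  -1176  -1296  -1416
Fifth differences: -120  -120  -120  -120
Fifth differences constant at -120.
-1416 − 120 = -1536;  -9096 − 1536 = -10632;  -42114 − 10632 = -52746;  -157173 − 52746 = -209919;  -501821 − 209919 = -711740
-1536 − 120 = -1656;  -10632 − 1656 = -12288;  -52746 − 12288 = -65034;  -209919 − 65034 = -274953;  -711740 − 274953 = -986693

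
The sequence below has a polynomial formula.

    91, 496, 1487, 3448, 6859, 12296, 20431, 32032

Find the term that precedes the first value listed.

-16

405  991  1961  3411  5437  8135  11601
586  970  1450  2026  2698  3466
384  480  576  672  768
96  96  96  96
The fourth differences are constant at 96.
Work back: 384 − 96 = 288;  586 − 288 = 298;  405 − 298 = 107;  91 − 107 = -16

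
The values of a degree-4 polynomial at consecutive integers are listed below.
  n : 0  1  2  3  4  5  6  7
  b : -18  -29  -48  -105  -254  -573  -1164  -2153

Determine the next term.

-3690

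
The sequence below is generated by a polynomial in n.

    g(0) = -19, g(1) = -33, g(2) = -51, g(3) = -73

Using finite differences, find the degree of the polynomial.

2

Δ: -14, -18, -22
Δ²: -4, -4
The second differences are constant, so the polynomial has degree 2.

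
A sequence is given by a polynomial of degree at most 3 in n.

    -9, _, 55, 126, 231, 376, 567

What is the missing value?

12

Using the last 5 terms:
Δ: 71, 105, 145, 191
Δ²: 34, 40, 46
Δ³: 6, 6
Constant third difference = 6.
Extend backward: 34 − 6 = 28;  71 − 28 = 43;  55 − 43 = 12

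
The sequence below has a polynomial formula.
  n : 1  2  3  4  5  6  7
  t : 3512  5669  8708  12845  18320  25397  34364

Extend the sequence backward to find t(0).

Δ: 2157, 3039, 4137, 5475, 7077, 8967
Δ²: 882, 1098, 1338, 1602, 1890
Δ³: 216, 240, 264, 288
Δ⁴: 24, 24, 24
The fourth differences are constant at 24.
Work back: 216 − 24 = 192;  882 − 192 = 690;  2157 − 690 = 1467;  3512 − 1467 = 2045

2045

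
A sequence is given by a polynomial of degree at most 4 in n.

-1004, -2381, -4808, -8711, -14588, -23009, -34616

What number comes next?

-50123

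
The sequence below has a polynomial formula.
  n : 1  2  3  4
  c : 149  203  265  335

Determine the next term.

D1: 54 , 62 , 70
D2: 8 , 8
The second differences are constant (8).
70 + 8 = 78;  335 + 78 = 413

413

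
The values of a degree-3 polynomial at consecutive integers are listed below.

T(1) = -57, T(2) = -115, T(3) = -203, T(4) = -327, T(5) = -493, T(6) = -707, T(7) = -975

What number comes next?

-1303

First differences: -58  -88  -124  -166  -214  -268
Second differences: -30  -36  -42  -48  -54
Third differences: -6  -6  -6  -6
The third differences are constant (-6).
-54 − 6 = -60;  -268 − 60 = -328;  -975 − 328 = -1303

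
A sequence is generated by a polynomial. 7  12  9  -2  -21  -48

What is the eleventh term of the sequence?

First differences: 5, -3, -11, -19, -27
Second differences: -8, -8, -8, -8
Second differences constant at -8.
-27 − 8 = -35;  -48 − 35 = -83
-35 − 8 = -43;  -83 − 43 = -126
-43 − 8 = -51;  -126 − 51 = -177
-51 − 8 = -59;  -177 − 59 = -236
-59 − 8 = -67;  -236 − 67 = -303

-303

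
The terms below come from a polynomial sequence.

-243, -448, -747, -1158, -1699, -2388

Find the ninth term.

Δ: -205, -299, -411, -541, -689
Δ²: -94, -112, -130, -148
Δ³: -18, -18, -18
The third differences are constant (-18).
-148 − 18 = -166;  -689 − 166 = -855;  -2388 − 855 = -3243
-166 − 18 = -184;  -855 − 184 = -1039;  -3243 − 1039 = -4282
-184 − 18 = -202;  -1039 − 202 = -1241;  -4282 − 1241 = -5523

-5523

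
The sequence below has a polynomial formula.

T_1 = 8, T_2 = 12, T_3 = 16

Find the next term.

D1: 4, 4
Constant first difference = 4, so extend:
16 + 4 = 20

20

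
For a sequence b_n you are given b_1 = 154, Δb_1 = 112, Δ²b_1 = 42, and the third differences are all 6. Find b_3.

Build the table forward from the leading diagonal:
Third differences: 6, 6, 6
Second differences: 42, 48, 54
First differences: 112, 154, 202
b: 154, 266, 420

420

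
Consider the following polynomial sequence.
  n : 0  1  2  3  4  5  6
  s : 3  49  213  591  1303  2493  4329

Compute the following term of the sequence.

7003

Δ: 46, 164, 378, 712, 1190, 1836
Δ²: 118, 214, 334, 478, 646
Δ³: 96, 120, 144, 168
Δ⁴: 24, 24, 24
The fourth differences are constant (24).
168 + 24 = 192;  646 + 192 = 838;  1836 + 838 = 2674;  4329 + 2674 = 7003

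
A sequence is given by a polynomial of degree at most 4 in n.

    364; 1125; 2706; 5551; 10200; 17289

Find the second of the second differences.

1264

D1: 761, 1581, 2845, 4649, 7089
D2: 820, 1264, 1804, 2440
D3: 444, 540, 636
D4: 96, 96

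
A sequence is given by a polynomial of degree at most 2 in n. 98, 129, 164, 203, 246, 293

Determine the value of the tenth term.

521

31, 35, 39, 43, 47
4, 4, 4, 4
The second differences are constant (4).
47 + 4 = 51;  293 + 51 = 344
51 + 4 = 55;  344 + 55 = 399
55 + 4 = 59;  399 + 59 = 458
59 + 4 = 63;  458 + 63 = 521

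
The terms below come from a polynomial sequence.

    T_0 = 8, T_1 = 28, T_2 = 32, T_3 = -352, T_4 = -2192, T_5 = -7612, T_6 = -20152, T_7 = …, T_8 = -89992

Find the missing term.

-45128

Using the first 7 terms:
20, 4, -384, -1840, -5420, -12540
-16, -388, -1456, -3580, -7120
-372, -1068, -2124, -3540
-696, -1056, -1416
-360, -360
Constant fifth difference = -360.
Extend forward: -1416 − 360 = -1776;  -3540 − 1776 = -5316;  -7120 − 5316 = -12436;  -12540 − 12436 = -24976;  -20152 − 24976 = -45128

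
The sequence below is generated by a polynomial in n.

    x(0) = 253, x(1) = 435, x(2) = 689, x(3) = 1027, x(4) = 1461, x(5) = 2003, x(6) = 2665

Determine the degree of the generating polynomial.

3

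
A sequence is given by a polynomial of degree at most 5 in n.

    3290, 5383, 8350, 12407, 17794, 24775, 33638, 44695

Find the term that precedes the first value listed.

2093  2967  4057  5387  6981  8863  11057
874  1090  1330  1594  1882  2194
216  240  264  288  312
24  24  24  24
The fourth differences are constant at 24.
Work back: 216 − 24 = 192;  874 − 192 = 682;  2093 − 682 = 1411;  3290 − 1411 = 1879

1879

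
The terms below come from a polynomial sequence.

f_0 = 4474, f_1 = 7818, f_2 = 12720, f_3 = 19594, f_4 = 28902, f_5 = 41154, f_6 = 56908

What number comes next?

76770

First differences: 3344, 4902, 6874, 9308, 12252, 15754
Second differences: 1558, 1972, 2434, 2944, 3502
Third differences: 414, 462, 510, 558
Fourth differences: 48, 48, 48
The fourth differences are constant (48).
558 + 48 = 606;  3502 + 606 = 4108;  15754 + 4108 = 19862;  56908 + 19862 = 76770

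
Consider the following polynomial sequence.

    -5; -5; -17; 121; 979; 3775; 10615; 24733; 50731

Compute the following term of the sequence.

94819

0, -12, 138, 858, 2796, 6840, 14118, 25998
-12, 150, 720, 1938, 4044, 7278, 11880
162, 570, 1218, 2106, 3234, 4602
408, 648, 888, 1128, 1368
240, 240, 240, 240
Constant fifth difference = 240, so extend:
1368 + 240 = 1608;  4602 + 1608 = 6210;  11880 + 6210 = 18090;  25998 + 18090 = 44088;  50731 + 44088 = 94819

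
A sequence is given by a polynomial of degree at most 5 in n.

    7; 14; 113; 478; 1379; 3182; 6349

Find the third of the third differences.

Δ: 7, 99, 365, 901, 1803, 3167
Δ²: 92, 266, 536, 902, 1364
Δ³: 174, 270, 366, 462
Δ⁴: 96, 96, 96

366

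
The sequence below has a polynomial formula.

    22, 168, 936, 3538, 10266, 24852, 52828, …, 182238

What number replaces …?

Using the first 7 terms:
Δ: 146  768  2602  6728  14586  27976
Δ²: 622  1834  4126  7858  13390
Δ³: 1212  2292  3732  5532
Δ⁴: 1080  1440  1800
Δ⁵: 360  360
Constant fifth difference = 360.
Extend forward: 1800 + 360 = 2160;  5532 + 2160 = 7692;  13390 + 7692 = 21082;  27976 + 21082 = 49058;  52828 + 49058 = 101886

101886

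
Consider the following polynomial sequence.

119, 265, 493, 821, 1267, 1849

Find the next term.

Δ: 146, 228, 328, 446, 582
Δ²: 82, 100, 118, 136
Δ³: 18, 18, 18
Third differences constant at 18.
136 + 18 = 154;  582 + 154 = 736;  1849 + 736 = 2585

2585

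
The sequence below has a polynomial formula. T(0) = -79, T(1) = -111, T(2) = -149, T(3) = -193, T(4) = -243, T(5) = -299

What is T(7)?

-429

-32, -38, -44, -50, -56
-6, -6, -6, -6
The second differences are constant (-6).
-56 − 6 = -62;  -299 − 62 = -361
-62 − 6 = -68;  -361 − 68 = -429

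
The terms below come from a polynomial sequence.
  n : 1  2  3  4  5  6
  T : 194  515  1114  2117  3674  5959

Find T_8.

13529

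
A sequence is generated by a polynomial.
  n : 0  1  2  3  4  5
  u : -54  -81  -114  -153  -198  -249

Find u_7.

Δ: -27  -33  -39  -45  -51
Δ²: -6  -6  -6  -6
Constant second difference = -6, so extend:
-51 − 6 = -57;  -249 − 57 = -306
-57 − 6 = -63;  -306 − 63 = -369

-369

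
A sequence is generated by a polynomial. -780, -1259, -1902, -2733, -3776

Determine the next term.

-5055

D1: -479, -643, -831, -1043
D2: -164, -188, -212
D3: -24, -24
The third differences are constant (-24).
-212 − 24 = -236;  -1043 − 236 = -1279;  -3776 − 1279 = -5055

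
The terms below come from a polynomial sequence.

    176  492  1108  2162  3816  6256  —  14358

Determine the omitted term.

9692

Using the first 6 terms:
D1: 316  616  1054  1654  2440
D2: 300  438  600  786
D3: 138  162  186
D4: 24  24
Constant fourth difference = 24.
Extend forward: 186 + 24 = 210;  786 + 210 = 996;  2440 + 996 = 3436;  6256 + 3436 = 9692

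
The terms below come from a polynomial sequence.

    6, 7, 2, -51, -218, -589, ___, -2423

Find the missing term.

-1278

Using the first 6 terms:
1  -5  -53  -167  -371
-6  -48  -114  -204
-42  -66  -90
-24  -24
Constant fourth difference = -24.
Extend forward: -90 − 24 = -114;  -204 − 114 = -318;  -371 − 318 = -689;  -589 − 689 = -1278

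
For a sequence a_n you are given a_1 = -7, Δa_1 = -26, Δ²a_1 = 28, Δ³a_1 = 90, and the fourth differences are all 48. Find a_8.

5229

Build the table forward from the leading diagonal:
Fourth differences: 48, 48, 48, 48, 48, 48, 48, 48
Third differences: 90, 138, 186, 234, 282, 330, 378, 426
Second differences: 28, 118, 256, 442, 676, 958, 1288, 1666
First differences: -26, 2, 120, 376, 818, 1494, 2452, 3740
a: -7, -33, -31, 89, 465, 1283, 2777, 5229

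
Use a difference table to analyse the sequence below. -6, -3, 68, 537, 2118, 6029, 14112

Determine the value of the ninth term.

D1: 3 , 71 , 469 , 1581 , 3911 , 8083
D2: 68 , 398 , 1112 , 2330 , 4172
D3: 330 , 714 , 1218 , 1842
D4: 384 , 504 , 624
D5: 120 , 120
Constant fifth difference = 120, so extend:
624 + 120 = 744;  1842 + 744 = 2586;  4172 + 2586 = 6758;  8083 + 6758 = 14841;  14112 + 14841 = 28953
744 + 120 = 864;  2586 + 864 = 3450;  6758 + 3450 = 10208;  14841 + 10208 = 25049;  28953 + 25049 = 54002

54002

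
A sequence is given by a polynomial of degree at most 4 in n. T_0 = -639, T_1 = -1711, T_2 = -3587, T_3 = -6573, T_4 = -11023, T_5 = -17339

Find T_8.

First differences: -1072  -1876  -2986  -4450  -6316
Second differences: -804  -1110  -1464  -1866
Third differences: -306  -354  -402
Fourth differences: -48  -48
The fourth differences are constant (-48).
-402 − 48 = -450;  -1866 − 450 = -2316;  -6316 − 2316 = -8632;  -17339 − 8632 = -25971
-450 − 48 = -498;  -2316 − 498 = -2814;  -8632 − 2814 = -11446;  -25971 − 11446 = -37417
-498 − 48 = -546;  -2814 − 546 = -3360;  -11446 − 3360 = -14806;  -37417 − 14806 = -52223

-52223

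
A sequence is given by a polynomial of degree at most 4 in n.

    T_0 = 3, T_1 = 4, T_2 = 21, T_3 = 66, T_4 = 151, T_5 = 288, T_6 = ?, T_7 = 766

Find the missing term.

489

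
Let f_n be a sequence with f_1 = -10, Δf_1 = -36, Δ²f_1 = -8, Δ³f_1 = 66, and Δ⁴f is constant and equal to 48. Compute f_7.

Build the table forward from the leading diagonal:
Fourth differences: 48  48  48  48  48  48  48
Third differences: 66  114  162  210  258  306  354
Second differences: -8  58  172  334  544  802  1108
First differences: -36  -44  14  186  520  1064  1866
f: -10  -46  -90  -76  110  630  1694

1694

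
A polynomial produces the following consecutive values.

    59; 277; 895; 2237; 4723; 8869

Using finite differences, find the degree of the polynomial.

4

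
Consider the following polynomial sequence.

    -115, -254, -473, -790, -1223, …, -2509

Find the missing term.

-1790

Using the first 5 terms:
First differences: -139, -219, -317, -433
Second differences: -80, -98, -116
Third differences: -18, -18
Constant third difference = -18.
Extend forward: -116 − 18 = -134;  -433 − 134 = -567;  -1223 − 567 = -1790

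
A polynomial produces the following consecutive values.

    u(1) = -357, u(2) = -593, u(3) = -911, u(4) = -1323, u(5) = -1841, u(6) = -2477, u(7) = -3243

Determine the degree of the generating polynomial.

3

D1: -236, -318, -412, -518, -636, -766
D2: -82, -94, -106, -118, -130
D3: -12, -12, -12, -12
The third differences are constant, so the polynomial has degree 3.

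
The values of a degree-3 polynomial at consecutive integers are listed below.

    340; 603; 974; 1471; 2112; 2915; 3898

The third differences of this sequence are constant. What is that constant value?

D1: 263, 371, 497, 641, 803, 983
D2: 108, 126, 144, 162, 180
D3: 18, 18, 18, 18

18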